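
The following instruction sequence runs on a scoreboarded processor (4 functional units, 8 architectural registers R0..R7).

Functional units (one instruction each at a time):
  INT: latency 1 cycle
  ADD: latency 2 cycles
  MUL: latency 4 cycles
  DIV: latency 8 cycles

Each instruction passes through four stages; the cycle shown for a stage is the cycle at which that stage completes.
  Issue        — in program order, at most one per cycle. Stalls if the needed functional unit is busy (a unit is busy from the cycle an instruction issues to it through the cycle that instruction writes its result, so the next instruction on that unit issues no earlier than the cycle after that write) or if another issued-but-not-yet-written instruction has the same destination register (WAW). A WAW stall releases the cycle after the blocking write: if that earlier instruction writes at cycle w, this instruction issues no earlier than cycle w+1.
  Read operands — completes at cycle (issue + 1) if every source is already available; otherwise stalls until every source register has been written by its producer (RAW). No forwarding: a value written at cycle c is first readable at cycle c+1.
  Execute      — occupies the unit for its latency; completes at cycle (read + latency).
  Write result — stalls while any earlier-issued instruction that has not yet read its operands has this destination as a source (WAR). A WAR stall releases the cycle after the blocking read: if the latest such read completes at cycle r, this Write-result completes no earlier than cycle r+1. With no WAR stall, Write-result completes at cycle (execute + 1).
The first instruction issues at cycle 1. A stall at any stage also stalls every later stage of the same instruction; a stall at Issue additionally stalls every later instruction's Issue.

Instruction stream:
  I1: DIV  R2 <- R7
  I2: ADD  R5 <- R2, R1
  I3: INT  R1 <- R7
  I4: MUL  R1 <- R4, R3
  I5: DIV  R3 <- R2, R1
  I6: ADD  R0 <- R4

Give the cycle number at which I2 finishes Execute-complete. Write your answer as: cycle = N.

cycle = 14

I1 -> (1, 2, 10, 11)
I2 -> (2, 12, 14, 15)  // RAW R2: wait I1 write@11
I3 -> (3, 4, 5, 13)  // WAR R1: wait I2 read@12
I4 -> (14, 15, 19, 20)  // WAW R1: wait I3 write@13
I5 -> (15, 21, 29, 30)  // RAW R1: wait I4 write@20
I6 -> (16, 17, 19, 20)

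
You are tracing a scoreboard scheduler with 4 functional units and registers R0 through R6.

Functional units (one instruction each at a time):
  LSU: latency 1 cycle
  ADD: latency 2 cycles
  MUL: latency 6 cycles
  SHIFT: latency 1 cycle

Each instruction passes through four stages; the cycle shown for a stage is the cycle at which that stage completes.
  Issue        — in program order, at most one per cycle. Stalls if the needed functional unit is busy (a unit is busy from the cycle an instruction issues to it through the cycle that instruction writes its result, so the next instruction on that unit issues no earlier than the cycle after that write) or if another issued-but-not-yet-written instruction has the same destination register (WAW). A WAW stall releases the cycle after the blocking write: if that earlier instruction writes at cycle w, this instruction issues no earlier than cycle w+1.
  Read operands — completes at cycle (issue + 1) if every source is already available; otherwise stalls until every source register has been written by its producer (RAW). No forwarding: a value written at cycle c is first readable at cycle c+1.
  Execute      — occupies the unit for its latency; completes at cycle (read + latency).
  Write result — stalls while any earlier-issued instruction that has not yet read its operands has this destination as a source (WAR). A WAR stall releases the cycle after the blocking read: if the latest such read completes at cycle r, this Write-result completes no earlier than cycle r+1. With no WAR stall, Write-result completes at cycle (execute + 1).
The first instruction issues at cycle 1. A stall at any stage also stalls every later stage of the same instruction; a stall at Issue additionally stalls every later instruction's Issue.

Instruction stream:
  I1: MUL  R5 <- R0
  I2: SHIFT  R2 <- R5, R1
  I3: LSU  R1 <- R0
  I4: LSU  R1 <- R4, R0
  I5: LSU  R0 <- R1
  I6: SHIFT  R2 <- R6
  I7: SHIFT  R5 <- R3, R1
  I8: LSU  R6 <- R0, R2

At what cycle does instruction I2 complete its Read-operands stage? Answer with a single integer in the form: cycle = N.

cycle = 10

I1  is:1  ro:2  ex:8  wr:9
I2  is:2  ro:10  ex:11  wr:12  — RAW R5: wait I1 write@9
I3  is:3  ro:4  ex:5  wr:11  — WAR R1: wait I2 read@10
I4  is:12  ro:13  ex:14  wr:15  — struct: LSU busy until I3 writes@11
I5  is:16  ro:17  ex:18  wr:19  — struct: LSU busy until I4 writes@15
I6  is:17  ro:18  ex:19  wr:20
I7  is:21  ro:22  ex:23  wr:24  — struct: SHIFT busy until I6 writes@20
I8  is:22  ro:23  ex:24  wr:25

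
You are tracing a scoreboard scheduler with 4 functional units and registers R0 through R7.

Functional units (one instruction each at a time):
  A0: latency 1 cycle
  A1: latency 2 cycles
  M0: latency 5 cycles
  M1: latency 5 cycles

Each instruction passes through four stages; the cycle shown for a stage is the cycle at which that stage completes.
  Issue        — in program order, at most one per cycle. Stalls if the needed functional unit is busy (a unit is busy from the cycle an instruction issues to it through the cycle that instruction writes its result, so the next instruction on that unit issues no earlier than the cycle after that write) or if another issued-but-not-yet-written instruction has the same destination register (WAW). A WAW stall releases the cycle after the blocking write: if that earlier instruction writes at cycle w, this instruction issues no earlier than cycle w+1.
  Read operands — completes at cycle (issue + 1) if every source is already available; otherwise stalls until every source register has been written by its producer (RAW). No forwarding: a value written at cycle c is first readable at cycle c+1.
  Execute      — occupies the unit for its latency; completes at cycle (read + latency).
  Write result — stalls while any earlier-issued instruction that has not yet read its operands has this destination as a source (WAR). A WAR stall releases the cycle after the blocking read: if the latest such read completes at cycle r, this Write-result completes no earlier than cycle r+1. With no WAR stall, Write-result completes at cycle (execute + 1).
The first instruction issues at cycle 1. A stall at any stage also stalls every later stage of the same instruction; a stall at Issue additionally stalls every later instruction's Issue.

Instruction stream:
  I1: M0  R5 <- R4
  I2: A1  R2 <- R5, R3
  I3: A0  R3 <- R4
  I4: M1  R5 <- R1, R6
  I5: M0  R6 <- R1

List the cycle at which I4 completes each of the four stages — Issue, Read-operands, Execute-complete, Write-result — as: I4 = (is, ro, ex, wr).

I4 = (9, 10, 15, 16)

t=1  I1→M0
t=2  I1 RO · I2→A1
t=3  I3→A0
t=4  I3 RO
t=5  I3 EX
t=7  I1 EX
t=8  I1 WR R5
t=9  I2 RO · I4→M1
t=10  I3 WR R3 · I4 RO · I5→M0
t=11  I2 EX · I5 RO
t=12  I2 WR R2
t=15  I4 EX
t=16  I4 WR R5 · I5 EX
t=17  I5 WR R6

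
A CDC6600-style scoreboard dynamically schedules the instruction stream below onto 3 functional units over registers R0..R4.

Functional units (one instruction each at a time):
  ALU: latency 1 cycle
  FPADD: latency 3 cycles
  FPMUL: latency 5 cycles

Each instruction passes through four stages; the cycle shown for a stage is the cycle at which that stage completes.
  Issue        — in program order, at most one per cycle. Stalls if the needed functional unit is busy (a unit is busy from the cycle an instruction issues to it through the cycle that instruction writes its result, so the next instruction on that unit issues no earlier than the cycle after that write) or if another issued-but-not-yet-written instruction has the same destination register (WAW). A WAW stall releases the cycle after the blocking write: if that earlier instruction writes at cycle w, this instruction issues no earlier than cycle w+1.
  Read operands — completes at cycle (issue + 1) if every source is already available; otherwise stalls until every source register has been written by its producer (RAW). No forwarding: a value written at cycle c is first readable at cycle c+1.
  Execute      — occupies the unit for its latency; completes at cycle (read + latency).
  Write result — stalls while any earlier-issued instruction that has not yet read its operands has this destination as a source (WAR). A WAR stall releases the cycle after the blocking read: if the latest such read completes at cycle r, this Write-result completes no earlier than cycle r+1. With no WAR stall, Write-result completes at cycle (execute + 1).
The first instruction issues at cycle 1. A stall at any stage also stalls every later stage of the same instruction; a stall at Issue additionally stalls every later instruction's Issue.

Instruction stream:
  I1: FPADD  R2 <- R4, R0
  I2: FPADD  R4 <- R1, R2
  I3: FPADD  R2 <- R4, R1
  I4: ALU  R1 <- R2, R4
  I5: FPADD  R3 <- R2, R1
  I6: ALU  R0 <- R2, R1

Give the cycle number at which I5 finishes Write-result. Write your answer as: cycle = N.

cycle 1: I1 issues→FPADD
cycle 2: I1 reads
cycle 5: I1 exec-done
cycle 6: I1 writes R2
cycle 7: I2 issues→FPADD
cycle 8: I2 reads
cycle 11: I2 exec-done
cycle 12: I2 writes R4
cycle 13: I3 issues→FPADD
cycle 14: I3 reads · I4 issues→ALU
cycle 17: I3 exec-done
cycle 18: I3 writes R2
cycle 19: I4 reads · I5 issues→FPADD
cycle 20: I4 exec-done
cycle 21: I4 writes R1
cycle 22: I5 reads · I6 issues→ALU
cycle 23: I6 reads
cycle 24: I6 exec-done
cycle 25: I5 exec-done · I6 writes R0
cycle 26: I5 writes R3

cycle = 26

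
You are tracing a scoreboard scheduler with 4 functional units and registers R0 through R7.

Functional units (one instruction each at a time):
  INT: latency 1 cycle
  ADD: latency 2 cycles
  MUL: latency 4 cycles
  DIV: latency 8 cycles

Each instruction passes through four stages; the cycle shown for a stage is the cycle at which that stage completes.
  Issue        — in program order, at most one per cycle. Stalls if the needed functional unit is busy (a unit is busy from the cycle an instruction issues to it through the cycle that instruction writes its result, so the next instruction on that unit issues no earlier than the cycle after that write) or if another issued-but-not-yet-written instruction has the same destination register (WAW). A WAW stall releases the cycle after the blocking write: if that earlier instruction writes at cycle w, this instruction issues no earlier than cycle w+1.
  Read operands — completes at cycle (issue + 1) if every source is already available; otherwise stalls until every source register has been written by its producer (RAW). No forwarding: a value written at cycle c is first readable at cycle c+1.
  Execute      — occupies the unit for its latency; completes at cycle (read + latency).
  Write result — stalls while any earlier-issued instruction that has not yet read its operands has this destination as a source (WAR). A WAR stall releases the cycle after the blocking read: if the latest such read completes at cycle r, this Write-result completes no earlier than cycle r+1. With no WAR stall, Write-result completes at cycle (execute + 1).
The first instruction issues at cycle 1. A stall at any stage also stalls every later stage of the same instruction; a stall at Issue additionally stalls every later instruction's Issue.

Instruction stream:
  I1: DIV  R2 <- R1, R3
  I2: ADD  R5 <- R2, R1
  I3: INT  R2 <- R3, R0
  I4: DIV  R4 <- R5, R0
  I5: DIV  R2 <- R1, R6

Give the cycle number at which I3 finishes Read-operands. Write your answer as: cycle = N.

cycle = 13

I1 -> (1, 2, 10, 11)
I2 -> (2, 12, 14, 15)  // RAW R2: wait I1 write@11
I3 -> (12, 13, 14, 15)  // WAW R2: wait I1 write@11
I4 -> (13, 16, 24, 25)  // RAW R5: wait I2 write@15
I5 -> (26, 27, 35, 36)  // struct: DIV busy until I4 writes@25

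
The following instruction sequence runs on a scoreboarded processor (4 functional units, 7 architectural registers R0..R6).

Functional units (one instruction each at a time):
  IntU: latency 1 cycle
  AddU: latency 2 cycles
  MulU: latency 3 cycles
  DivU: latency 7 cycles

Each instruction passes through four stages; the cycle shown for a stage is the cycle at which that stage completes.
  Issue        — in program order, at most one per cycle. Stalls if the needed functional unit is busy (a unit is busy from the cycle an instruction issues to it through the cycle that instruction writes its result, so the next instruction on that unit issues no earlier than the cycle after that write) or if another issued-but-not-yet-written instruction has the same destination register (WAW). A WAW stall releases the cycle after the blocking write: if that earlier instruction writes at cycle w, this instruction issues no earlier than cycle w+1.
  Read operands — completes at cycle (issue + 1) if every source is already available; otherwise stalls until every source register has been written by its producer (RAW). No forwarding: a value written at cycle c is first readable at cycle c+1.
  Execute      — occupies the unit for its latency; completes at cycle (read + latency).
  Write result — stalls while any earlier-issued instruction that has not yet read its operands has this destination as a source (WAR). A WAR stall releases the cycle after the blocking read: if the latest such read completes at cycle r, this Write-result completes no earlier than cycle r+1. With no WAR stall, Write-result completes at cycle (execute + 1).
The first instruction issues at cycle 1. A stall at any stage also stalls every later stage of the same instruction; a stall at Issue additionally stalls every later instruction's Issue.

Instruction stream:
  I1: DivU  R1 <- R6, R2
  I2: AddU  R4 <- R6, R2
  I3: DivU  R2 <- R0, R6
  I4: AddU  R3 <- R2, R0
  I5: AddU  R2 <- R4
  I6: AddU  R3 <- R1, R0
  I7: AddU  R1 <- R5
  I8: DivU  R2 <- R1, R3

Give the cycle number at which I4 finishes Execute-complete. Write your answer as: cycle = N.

[1] I1 dispatched to DivU
[2] I1 operands ready | I2 dispatched to AddU
[3] I2 operands ready
[5] I2 complete
[6] R4←I2
[9] I1 complete
[10] R1←I1
[11] I3 dispatched to DivU
[12] I3 operands ready | I4 dispatched to AddU
[19] I3 complete
[20] R2←I3
[21] I4 operands ready
[23] I4 complete
[24] R3←I4
[25] I5 dispatched to AddU
[26] I5 operands ready
[28] I5 complete
[29] R2←I5
[30] I6 dispatched to AddU
[31] I6 operands ready
[33] I6 complete
[34] R3←I6
[35] I7 dispatched to AddU
[36] I7 operands ready | I8 dispatched to DivU
[38] I7 complete
[39] R1←I7
[40] I8 operands ready
[47] I8 complete
[48] R2←I8

cycle = 23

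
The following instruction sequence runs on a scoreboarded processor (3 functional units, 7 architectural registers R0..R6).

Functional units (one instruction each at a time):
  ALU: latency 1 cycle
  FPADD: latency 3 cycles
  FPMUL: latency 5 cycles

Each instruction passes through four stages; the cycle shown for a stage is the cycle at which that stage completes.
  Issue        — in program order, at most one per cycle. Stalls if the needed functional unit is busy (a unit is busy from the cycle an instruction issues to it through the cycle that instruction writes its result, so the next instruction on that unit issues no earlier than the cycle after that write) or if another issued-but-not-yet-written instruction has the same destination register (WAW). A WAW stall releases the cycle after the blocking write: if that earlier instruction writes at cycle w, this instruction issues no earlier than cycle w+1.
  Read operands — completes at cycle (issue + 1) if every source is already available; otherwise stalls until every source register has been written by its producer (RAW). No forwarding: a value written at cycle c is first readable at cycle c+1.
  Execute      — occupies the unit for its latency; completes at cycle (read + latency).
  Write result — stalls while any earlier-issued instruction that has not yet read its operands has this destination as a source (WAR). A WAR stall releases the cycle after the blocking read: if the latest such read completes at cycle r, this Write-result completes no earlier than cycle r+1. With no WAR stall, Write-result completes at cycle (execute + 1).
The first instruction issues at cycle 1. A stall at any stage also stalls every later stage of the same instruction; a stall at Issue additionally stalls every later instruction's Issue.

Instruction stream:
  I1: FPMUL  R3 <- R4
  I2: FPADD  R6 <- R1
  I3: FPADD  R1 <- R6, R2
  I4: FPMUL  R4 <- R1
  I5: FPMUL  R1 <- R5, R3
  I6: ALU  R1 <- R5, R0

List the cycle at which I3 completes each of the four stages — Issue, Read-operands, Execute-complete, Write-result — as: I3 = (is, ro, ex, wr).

I1: IS=1 RO=2 EX=7 WR=8
I2: IS=2 RO=3 EX=6 WR=7
I3: IS=8 RO=9 EX=12 WR=13  [struct: FPADD busy until I2 writes@7]
I4: IS=9 RO=14 EX=19 WR=20  [RAW R1: wait I3 write@13]
I5: IS=21 RO=22 EX=27 WR=28  [struct: FPMUL busy until I4 writes@20]
I6: IS=29 RO=30 EX=31 WR=32  [WAW R1: wait I5 write@28]

I3 = (8, 9, 12, 13)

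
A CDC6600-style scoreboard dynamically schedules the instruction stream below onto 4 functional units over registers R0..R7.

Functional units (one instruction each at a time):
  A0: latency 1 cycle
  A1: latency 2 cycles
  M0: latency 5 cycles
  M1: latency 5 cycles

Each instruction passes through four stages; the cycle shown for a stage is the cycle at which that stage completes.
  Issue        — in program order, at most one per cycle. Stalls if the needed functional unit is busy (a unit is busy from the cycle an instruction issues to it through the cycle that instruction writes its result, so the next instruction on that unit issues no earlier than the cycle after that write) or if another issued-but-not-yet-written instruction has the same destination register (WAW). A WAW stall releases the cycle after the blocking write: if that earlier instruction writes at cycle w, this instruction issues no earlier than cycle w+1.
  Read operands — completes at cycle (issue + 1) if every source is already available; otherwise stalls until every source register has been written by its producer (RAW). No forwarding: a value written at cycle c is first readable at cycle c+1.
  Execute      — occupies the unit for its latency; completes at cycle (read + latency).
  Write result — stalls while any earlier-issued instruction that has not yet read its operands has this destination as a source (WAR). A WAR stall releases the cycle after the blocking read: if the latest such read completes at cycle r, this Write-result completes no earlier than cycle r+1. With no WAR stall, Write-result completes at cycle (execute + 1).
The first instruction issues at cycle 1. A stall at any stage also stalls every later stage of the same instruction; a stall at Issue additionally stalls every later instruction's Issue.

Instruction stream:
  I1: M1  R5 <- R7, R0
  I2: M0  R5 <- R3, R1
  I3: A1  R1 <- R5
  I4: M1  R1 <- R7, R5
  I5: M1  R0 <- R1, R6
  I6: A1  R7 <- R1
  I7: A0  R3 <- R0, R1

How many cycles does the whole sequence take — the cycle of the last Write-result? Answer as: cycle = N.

cycle = 39

t=1  I1 dispatched to M1
t=2  I1 operands ready
t=7  I1 complete
t=8  R5←I1
t=9  I2 dispatched to M0
t=10  I2 operands ready | I3 dispatched to A1
t=15  I2 complete
t=16  R5←I2
t=17  I3 operands ready
t=19  I3 complete
t=20  R1←I3
t=21  I4 dispatched to M1
t=22  I4 operands ready
t=27  I4 complete
t=28  R1←I4
t=29  I5 dispatched to M1
t=30  I5 operands ready | I6 dispatched to A1
t=31  I6 operands ready | I7 dispatched to A0
t=33  I6 complete
t=34  R7←I6
t=35  I5 complete
t=36  R0←I5
t=37  I7 operands ready
t=38  I7 complete
t=39  R3←I7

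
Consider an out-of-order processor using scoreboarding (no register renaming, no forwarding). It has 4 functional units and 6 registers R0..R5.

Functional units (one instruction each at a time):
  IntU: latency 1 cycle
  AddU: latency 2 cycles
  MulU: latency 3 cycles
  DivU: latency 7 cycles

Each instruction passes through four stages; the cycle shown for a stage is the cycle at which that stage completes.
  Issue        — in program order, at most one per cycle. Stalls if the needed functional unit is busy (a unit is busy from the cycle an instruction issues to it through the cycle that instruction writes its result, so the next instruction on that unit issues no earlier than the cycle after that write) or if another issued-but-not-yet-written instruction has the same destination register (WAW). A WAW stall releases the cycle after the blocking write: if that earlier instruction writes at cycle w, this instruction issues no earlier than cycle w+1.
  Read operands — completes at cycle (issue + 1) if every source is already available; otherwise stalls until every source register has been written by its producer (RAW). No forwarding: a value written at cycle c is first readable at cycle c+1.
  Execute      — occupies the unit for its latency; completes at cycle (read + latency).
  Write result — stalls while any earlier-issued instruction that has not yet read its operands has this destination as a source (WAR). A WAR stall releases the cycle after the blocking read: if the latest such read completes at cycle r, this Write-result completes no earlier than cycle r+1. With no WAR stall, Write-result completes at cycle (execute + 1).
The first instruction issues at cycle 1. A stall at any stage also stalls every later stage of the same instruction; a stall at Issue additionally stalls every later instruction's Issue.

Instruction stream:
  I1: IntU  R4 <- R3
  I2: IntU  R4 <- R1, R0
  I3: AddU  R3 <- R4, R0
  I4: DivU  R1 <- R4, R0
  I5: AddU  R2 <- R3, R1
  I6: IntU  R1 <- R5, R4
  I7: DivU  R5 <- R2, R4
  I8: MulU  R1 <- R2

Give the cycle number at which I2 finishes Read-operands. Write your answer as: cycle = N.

1) issue 1, read 2, done 3, write 4
2) issue 5, read 6, done 7, write 8  <struct: IntU busy until I1 writes@4>
3) issue 6, read 9, done 11, write 12  <RAW R4: wait I2 write@8>
4) issue 7, read 9, done 16, write 17  <RAW R4: wait I2 write@8>
5) issue 13, read 18, done 20, write 21  <struct: AddU busy until I3 writes@12 / RAW R1: wait I4 write@17>
6) issue 18, read 19, done 20, write 21  <WAW R1: wait I4 write@17>
7) issue 19, read 22, done 29, write 30  <RAW R2: wait I5 write@21>
8) issue 22, read 23, done 26, write 27  <WAW R1: wait I6 write@21>

cycle = 6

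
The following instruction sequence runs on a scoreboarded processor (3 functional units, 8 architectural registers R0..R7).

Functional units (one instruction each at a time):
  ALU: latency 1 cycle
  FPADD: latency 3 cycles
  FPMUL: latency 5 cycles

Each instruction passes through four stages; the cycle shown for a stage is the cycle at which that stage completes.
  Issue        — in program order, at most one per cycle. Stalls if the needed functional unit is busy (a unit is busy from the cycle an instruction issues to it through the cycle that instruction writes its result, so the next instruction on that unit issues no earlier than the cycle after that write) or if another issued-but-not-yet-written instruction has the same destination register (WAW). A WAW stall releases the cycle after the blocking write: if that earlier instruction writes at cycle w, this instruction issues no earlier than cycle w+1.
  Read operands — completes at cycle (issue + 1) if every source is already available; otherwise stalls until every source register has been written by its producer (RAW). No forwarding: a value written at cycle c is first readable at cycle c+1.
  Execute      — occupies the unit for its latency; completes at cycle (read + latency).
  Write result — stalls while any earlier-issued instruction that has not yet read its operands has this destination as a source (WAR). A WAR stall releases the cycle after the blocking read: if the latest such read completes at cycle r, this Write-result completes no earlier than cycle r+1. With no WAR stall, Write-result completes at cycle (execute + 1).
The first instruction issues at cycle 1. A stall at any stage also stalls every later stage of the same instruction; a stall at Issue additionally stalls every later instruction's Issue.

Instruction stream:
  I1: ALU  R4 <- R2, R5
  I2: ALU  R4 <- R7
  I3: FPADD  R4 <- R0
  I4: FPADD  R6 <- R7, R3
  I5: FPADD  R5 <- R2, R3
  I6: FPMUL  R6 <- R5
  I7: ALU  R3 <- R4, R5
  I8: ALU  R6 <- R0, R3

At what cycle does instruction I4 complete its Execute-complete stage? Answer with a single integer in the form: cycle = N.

cycle = 19

I1: IS=1 RO=2 EX=3 WR=4
I2: IS=5 RO=6 EX=7 WR=8  [struct: ALU busy until I1 writes@4]
I3: IS=9 RO=10 EX=13 WR=14  [WAW R4: wait I2 write@8]
I4: IS=15 RO=16 EX=19 WR=20  [struct: FPADD busy until I3 writes@14]
I5: IS=21 RO=22 EX=25 WR=26  [struct: FPADD busy until I4 writes@20]
I6: IS=22 RO=27 EX=32 WR=33  [RAW R5: wait I5 write@26]
I7: IS=23 RO=27 EX=28 WR=29  [RAW R5: wait I5 write@26]
I8: IS=34 RO=35 EX=36 WR=37  [WAW R6: wait I6 write@33]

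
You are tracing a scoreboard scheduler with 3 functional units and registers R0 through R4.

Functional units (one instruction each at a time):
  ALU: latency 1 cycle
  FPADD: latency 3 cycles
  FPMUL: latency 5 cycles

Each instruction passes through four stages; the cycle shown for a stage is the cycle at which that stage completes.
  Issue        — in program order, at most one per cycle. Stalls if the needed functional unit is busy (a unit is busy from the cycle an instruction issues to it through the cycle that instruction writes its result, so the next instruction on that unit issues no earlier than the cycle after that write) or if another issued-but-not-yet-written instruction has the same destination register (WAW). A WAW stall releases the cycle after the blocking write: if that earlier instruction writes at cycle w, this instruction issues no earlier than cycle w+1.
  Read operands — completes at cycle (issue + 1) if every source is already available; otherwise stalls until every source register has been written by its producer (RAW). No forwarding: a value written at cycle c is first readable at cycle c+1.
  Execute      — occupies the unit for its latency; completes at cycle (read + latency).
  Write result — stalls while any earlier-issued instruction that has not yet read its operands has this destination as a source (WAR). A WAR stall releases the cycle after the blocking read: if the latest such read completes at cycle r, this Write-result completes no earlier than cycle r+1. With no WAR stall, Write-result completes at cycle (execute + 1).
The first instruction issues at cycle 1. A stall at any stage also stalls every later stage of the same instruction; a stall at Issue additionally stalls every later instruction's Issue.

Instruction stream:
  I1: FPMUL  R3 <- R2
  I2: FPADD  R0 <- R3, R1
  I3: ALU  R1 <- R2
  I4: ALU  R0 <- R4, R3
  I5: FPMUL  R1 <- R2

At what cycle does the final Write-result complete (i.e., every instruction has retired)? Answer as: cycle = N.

cycle = 22

c1: I1 dispatched to FPMUL
c2: I1 operands ready, I2 dispatched to FPADD
c3: I3 dispatched to ALU
c4: I3 operands ready
c5: I3 complete
c7: I1 complete
c8: R3←I1
c9: I2 operands ready
c10: R1←I3
c12: I2 complete
c13: R0←I2
c14: I4 dispatched to ALU
c15: I4 operands ready, I5 dispatched to FPMUL
c16: I4 complete, I5 operands ready
c17: R0←I4
c21: I5 complete
c22: R1←I5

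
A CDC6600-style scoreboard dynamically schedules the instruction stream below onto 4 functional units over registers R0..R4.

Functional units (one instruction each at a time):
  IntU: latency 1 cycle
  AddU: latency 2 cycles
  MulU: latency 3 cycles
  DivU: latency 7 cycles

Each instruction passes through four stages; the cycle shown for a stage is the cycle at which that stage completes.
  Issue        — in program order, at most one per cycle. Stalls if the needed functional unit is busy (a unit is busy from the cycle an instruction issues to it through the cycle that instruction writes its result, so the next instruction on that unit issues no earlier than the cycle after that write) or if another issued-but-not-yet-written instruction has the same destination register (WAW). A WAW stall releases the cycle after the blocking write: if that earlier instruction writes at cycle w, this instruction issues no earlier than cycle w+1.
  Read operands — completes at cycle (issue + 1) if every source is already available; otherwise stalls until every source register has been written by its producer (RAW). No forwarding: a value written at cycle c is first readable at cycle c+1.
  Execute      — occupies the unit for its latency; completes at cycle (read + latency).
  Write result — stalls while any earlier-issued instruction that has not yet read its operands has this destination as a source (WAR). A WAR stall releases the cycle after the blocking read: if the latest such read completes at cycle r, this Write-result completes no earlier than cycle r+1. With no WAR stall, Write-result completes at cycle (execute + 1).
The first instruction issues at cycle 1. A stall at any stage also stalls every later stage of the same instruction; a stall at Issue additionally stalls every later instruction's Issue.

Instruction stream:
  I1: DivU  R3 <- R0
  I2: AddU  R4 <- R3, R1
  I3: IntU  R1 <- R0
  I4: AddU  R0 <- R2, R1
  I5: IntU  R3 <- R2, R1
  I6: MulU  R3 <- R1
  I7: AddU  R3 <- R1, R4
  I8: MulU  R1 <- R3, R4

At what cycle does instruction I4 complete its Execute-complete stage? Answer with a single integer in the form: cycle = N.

t=1  I1→DivU
t=2  I1 RO | I2→AddU
t=3  I3→IntU
t=4  I3 RO
t=5  I3 EX
t=9  I1 EX
t=10  I1 WR R3
t=11  I2 RO
t=12  I3 WR R1
t=13  I2 EX
t=14  I2 WR R4
t=15  I4→AddU
t=16  I4 RO | I5→IntU
t=17  I5 RO
t=18  I4 EX | I5 EX
t=19  I4 WR R0 | I5 WR R3
t=20  I6→MulU
t=21  I6 RO
t=24  I6 EX
t=25  I6 WR R3
t=26  I7→AddU
t=27  I7 RO | I8→MulU
t=29  I7 EX
t=30  I7 WR R3
t=31  I8 RO
t=34  I8 EX
t=35  I8 WR R1

cycle = 18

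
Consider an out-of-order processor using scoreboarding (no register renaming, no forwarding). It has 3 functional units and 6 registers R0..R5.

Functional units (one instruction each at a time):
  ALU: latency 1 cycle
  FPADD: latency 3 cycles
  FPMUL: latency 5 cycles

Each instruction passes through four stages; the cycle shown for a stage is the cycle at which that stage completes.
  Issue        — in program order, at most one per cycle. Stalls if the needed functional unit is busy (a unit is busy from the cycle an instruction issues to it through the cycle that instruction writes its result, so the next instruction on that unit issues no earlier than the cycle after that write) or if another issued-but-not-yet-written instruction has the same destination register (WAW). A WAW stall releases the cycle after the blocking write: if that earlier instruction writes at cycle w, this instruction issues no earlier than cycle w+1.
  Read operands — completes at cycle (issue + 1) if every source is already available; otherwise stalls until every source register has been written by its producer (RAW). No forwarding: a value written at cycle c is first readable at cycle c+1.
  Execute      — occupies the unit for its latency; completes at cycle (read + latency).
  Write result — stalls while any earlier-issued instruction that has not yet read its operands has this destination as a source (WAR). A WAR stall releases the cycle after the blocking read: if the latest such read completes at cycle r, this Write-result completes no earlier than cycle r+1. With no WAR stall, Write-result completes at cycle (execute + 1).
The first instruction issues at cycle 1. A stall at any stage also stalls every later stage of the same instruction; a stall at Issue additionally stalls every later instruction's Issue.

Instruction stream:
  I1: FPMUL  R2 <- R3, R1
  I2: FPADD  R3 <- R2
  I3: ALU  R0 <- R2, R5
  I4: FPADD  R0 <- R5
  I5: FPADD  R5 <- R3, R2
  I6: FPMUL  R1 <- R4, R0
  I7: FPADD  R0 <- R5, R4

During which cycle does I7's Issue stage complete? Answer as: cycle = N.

[1] I1 issues→FPMUL
[2] I1 reads · I2 issues→FPADD
[3] I3 issues→ALU
[7] I1 exec-done
[8] I1 writes R2
[9] I2 reads · I3 reads
[10] I3 exec-done
[11] I3 writes R0
[12] I2 exec-done
[13] I2 writes R3
[14] I4 issues→FPADD
[15] I4 reads
[18] I4 exec-done
[19] I4 writes R0
[20] I5 issues→FPADD
[21] I5 reads · I6 issues→FPMUL
[22] I6 reads
[24] I5 exec-done
[25] I5 writes R5
[26] I7 issues→FPADD
[27] I6 exec-done · I7 reads
[28] I6 writes R1
[30] I7 exec-done
[31] I7 writes R0

cycle = 26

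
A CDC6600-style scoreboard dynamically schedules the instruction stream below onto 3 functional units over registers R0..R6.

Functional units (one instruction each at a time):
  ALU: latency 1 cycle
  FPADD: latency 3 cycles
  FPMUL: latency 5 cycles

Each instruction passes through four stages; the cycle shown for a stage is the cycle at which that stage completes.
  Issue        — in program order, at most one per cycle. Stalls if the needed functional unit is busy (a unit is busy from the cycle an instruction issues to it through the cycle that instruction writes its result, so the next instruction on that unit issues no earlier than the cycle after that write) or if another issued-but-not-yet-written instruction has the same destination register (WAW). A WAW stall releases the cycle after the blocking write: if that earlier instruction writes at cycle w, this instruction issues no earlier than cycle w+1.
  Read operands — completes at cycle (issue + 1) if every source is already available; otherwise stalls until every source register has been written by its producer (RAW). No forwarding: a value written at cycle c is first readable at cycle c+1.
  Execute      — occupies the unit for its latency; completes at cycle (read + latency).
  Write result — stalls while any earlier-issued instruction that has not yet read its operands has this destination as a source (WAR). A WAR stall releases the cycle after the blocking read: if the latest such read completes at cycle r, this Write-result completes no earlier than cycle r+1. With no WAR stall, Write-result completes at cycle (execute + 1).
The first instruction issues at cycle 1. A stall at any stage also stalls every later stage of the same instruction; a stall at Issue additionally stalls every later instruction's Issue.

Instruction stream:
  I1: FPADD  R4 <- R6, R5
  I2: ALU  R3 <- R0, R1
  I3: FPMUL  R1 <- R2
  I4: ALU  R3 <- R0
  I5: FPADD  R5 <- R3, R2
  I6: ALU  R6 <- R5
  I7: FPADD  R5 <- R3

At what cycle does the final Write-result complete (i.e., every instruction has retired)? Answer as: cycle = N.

cycle = 20

[1] I1→FPADD
[2] I1 RO · I2→ALU
[3] I2 RO · I3→FPMUL
[4] I2 EX · I3 RO
[5] I1 EX · I2 WR R3
[6] I1 WR R4 · I4→ALU
[7] I4 RO · I5→FPADD
[8] I4 EX
[9] I3 EX · I4 WR R3
[10] I3 WR R1 · I5 RO · I6→ALU
[13] I5 EX
[14] I5 WR R5
[15] I6 RO · I7→FPADD
[16] I6 EX · I7 RO
[17] I6 WR R6
[19] I7 EX
[20] I7 WR R5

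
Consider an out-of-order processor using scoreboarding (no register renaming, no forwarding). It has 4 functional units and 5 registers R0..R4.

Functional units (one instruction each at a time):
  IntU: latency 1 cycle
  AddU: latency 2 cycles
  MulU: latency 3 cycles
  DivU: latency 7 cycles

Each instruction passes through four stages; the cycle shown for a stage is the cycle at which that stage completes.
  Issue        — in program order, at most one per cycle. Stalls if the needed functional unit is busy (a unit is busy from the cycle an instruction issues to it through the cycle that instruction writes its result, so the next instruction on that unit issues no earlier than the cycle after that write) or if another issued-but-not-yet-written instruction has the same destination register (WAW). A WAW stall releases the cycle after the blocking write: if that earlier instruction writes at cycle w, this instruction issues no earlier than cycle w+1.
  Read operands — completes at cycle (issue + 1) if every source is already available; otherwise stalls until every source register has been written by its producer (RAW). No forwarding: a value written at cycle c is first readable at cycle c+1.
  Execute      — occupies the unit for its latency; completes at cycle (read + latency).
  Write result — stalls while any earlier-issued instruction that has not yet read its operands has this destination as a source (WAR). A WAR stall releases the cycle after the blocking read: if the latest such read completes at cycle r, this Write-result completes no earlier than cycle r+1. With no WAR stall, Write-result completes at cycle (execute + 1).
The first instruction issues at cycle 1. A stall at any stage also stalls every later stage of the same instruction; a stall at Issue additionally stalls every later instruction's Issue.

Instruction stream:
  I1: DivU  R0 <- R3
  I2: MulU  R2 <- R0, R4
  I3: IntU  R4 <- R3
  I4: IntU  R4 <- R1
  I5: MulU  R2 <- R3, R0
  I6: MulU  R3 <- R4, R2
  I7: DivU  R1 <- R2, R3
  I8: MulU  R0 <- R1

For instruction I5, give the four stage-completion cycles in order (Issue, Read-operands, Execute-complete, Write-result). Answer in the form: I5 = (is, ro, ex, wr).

I5 = (16, 17, 20, 21)

I1 -> (1, 2, 9, 10)
I2 -> (2, 11, 14, 15)  // RAW R0: wait I1 write@10
I3 -> (3, 4, 5, 12)  // WAR R4: wait I2 read@11
I4 -> (13, 14, 15, 16)  // struct: IntU busy until I3 writes@12
I5 -> (16, 17, 20, 21)  // struct: MulU busy until I2 writes@15
I6 -> (22, 23, 26, 27)  // struct: MulU busy until I5 writes@21
I7 -> (23, 28, 35, 36)  // RAW R3: wait I6 write@27
I8 -> (28, 37, 40, 41)  // struct: MulU busy until I6 writes@27, RAW R1: wait I7 write@36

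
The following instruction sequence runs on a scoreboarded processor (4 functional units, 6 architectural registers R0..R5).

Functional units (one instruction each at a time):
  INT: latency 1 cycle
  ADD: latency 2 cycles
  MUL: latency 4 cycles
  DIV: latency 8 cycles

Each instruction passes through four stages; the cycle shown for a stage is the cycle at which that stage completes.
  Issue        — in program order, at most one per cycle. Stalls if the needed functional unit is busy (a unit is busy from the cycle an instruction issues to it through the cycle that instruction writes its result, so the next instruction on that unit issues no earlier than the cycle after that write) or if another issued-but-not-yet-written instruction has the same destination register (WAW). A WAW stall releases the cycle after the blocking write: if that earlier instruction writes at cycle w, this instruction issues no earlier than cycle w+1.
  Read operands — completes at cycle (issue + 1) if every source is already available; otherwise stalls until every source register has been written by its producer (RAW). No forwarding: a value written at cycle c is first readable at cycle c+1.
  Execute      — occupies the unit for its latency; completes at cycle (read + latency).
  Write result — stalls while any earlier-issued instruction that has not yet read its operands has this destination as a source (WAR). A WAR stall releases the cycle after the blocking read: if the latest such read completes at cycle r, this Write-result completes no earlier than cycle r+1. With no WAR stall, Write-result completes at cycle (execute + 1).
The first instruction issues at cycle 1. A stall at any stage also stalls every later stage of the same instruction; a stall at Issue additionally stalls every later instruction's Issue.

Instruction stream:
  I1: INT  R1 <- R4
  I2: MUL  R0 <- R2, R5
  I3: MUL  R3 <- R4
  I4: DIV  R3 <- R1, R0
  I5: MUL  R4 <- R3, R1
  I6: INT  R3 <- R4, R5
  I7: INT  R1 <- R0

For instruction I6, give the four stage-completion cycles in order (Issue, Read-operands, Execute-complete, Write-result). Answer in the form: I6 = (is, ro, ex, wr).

I6 = (27, 33, 34, 35)

t=1  I1 dispatched to INT
t=2  I1 operands ready · I2 dispatched to MUL
t=3  I1 complete · I2 operands ready
t=4  R1←I1
t=7  I2 complete
t=8  R0←I2
t=9  I3 dispatched to MUL
t=10  I3 operands ready
t=14  I3 complete
t=15  R3←I3
t=16  I4 dispatched to DIV
t=17  I4 operands ready · I5 dispatched to MUL
t=25  I4 complete
t=26  R3←I4
t=27  I5 operands ready · I6 dispatched to INT
t=31  I5 complete
t=32  R4←I5
t=33  I6 operands ready
t=34  I6 complete
t=35  R3←I6
t=36  I7 dispatched to INT
t=37  I7 operands ready
t=38  I7 complete
t=39  R1←I7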